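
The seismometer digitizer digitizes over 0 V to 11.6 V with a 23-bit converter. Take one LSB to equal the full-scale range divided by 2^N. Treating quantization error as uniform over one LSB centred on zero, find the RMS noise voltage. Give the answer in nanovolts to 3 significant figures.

Full-scale range = 11.6 V.
Step size = 11.6/8388608 V = 1.3828 µV.
For a uniform distribution on [−LSB/2, +LSB/2], V_rms = LSB/√12 = 1.3828 µV/3.4641 = 399 nV.

399 nV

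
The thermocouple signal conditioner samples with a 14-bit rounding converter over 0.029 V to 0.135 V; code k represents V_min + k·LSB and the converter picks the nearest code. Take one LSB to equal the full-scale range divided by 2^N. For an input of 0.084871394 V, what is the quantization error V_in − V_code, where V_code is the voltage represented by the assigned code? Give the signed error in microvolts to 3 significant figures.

−1.16 µV

Full-scale range = 0.135 V − (0.029 V) = 0.106 V. LSB = 0.106 V / 2^14 ≈ 6.470 µV.
Position in LSBs: (0.084871394 − (0.029)) × 16384/0.106 = 8635.8200; rounding gives k = 8636.
V_code = V_min + k × range/2^14 = 0.029 + 8636 × 0.106/16384 = 0.084872558594 V.
V_in − V_code = 0.084871394 − (0.084872558594) = −1.16 µV.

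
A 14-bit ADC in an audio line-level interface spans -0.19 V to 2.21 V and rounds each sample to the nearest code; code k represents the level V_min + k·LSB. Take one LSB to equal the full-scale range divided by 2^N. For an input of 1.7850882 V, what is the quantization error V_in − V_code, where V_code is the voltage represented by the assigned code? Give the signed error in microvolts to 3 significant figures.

+39.4 µV

Span: 2.21 V − (-0.19 V) = 2.4 V. LSB = 2.4 V / 2^14 ≈ 146.5 µV.
(1.7850882 − (-0.19)) / LSB = 1.9750882 × 16384/2.4 = 13483.2688. Nearest integer: k = 13483.
V_code = -0.19 + (13483/16384) × 2.4 = 1.7850488281 V.
V_in − V_code = 1.7850882 − (1.7850488281) = +39.4 µV.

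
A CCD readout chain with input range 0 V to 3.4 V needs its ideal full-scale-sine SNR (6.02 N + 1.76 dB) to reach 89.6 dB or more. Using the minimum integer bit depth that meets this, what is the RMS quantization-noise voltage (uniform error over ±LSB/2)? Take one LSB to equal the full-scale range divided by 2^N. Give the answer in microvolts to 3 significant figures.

Full-scale range = 3.4 V.
Required N = ⌈(89.6 − 1.76)/6.02⌉ = ⌈14.591⌉ = 15.
LSB = 3.4 V / 2^15 = 103.76 µV.
V_rms = LSB/√12 = 30.0 µV.

30.0 µV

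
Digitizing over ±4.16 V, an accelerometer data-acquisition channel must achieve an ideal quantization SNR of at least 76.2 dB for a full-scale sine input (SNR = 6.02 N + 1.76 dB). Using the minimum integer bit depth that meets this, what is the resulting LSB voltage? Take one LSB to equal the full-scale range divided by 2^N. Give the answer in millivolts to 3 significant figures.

1.02 mV

Range = 4.16 − (-4.16) = 8.32 V.
Required N = ⌈(76.2 − 1.76)/6.02⌉ = ⌈12.365⌉ = 13.
One LSB is 8.32 V / 8192 = 1.02 mV.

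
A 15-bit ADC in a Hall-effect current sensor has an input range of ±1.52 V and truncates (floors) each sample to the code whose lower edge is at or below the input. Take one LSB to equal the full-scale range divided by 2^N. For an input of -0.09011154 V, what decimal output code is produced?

Range = 1.52 − (-1.52) = 3.04 V. LSB = 3.04 V / 2^15 ≈ 92.77 µV.
V_in − V_min = -0.09011154 − (-1.52) = 1.42988846 V.
Divide by LSB: 1.42988846 × 32768/3.04 = 15412.6925.
Truncating gives code 15412.

15412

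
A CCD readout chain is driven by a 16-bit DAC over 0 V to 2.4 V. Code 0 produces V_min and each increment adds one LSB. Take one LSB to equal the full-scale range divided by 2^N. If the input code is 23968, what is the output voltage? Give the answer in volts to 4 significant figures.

0.8777 V

V_FS = 2.4 V. LSB = 2.4 V / 2^16.
V_out = 0 + 23968 × (2.4/65536) V
      = 0 V + 0.877734 V = 0.877734 V.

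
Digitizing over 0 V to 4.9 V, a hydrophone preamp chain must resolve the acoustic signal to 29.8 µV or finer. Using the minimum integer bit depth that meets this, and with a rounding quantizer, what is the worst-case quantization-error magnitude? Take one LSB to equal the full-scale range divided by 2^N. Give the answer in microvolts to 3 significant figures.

9.35 µV

Full-scale range = 4.9 V.
Need 2^N ≥ 4.9 V / 29.8 µV = 164400 → N_min = 18.
LSB = 4.9 V / 2^18 = 18.692 µV.
|e|_max = LSB/2 = 9.35 µV.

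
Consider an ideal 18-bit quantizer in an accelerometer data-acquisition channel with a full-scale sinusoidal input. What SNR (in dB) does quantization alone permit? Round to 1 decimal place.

6.02(18) + 1.76 = 108.36 + 1.76 = 110.12 dB.

110.1 dB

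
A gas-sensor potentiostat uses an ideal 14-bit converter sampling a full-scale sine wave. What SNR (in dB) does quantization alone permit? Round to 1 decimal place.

86.0 dB

For an ideal N-bit converter with full-scale sine input, SNR = 6.02 N + 1.76 dB. SNR = 6.02 × 14 + 1.76 = 84.28 + 1.76 = 86.04 dB.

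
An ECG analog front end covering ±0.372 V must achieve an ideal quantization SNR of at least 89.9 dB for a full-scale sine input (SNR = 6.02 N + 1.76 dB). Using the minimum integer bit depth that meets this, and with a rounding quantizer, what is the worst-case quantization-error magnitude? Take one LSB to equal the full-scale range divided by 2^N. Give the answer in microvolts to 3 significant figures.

11.4 µV

Full-scale range = 0.372 V − (-0.372 V) = 0.744 V.
N ≥ (89.9 − 1.76)/6.02 = 14.641 → N_min = 15.
Step size = 0.744/32768 V = 22.705 µV.
|e|_max = LSB/2 = 11.4 µV.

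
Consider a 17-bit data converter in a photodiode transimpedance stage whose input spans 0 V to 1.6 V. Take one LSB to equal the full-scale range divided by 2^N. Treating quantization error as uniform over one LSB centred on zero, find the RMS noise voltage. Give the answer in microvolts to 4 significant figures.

Range is 1.6 V.
LSB = 1.6 V ÷ 2^17 = 1.6/131072 V = 12.2070 µV.
V_rms = LSB/√12 = 12.2070 µV / √12 = 3.524 µV.

3.524 µV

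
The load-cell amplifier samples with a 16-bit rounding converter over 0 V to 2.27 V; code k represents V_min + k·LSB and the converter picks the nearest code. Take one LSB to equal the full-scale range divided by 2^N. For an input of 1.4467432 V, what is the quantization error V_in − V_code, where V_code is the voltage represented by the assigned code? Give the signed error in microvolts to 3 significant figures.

Full-scale range = 2.27 V. LSB = 2.27 V / 2^16 ≈ 34.64 µV.
(V_in − V_min)/LSB = (1.4467432 − (0)) × 65536/2.27 = 41768.1772 → nearest code k = 41768.
V_code = V_min + k × range/2^16 = 0 + 41768 × 2.27/65536 = 1.4467370605 V.
Error = V_in − V_code = 1.4467432 − (1.4467370605) = +6.14 µV.

+6.14 µV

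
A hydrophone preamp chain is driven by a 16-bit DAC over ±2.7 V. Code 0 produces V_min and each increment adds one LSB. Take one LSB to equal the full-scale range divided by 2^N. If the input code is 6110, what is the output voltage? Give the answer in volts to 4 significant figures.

The full-scale span is 2.7 − (-2.7) = 5.4 V. LSB = 5.4 V / 2^16.
V_out = -2.7 + 6110 × (5.4/65536) V
      = -2.7 V + 0.503448 V = -2.19655 V.

-2.197 V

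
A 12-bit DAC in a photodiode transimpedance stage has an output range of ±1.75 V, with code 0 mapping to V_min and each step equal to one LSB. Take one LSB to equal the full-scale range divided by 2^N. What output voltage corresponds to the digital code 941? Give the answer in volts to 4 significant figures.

Range = 1.75 − (-1.75) = 3.5 V. LSB = 3.5 V / 2^12.
V_out = V_min + code × LSB = -1.75 V + 941 × 3.5 V / 4096
      = -1.75 + 0.804077 = -0.945923 V.

-0.9459 V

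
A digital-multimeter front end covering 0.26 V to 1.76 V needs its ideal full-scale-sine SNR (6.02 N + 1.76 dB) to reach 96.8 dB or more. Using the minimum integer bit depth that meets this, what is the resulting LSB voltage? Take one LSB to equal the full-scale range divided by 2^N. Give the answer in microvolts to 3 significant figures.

Range = 1.76 − (0.26) = 1.5 V.
Solving 6.02 N ≥ 96.8 − 1.76: N ≥ 15.787. Round up → N = 16.
Step size = 1.5/65536 V = 22.9 µV.

22.9 µV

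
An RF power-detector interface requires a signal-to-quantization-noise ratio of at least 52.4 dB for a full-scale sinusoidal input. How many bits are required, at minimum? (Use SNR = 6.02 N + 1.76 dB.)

9 bits

N ≥ (52.4 − 1.76)/6.02 = 8.412 → N_min = 9.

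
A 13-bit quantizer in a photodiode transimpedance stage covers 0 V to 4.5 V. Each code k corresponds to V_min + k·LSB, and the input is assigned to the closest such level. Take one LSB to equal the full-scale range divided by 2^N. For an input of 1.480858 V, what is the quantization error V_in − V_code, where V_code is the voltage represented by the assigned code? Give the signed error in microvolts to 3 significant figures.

Full-scale range = 4.5 V. LSB = 4.5 V / 2^13 ≈ 0.5493 mV.
(V_in − V_min)/LSB = (1.480858 − (0)) × 8192/4.5 = 2695.8197 → nearest code k = 2696.
V_code = 0 + (2696/8192) × 4.5 = 1.480957031 V.
Error = V_in − V_code = 1.480858 − (1.480957031) = −99.0 µV.

−99.0 µV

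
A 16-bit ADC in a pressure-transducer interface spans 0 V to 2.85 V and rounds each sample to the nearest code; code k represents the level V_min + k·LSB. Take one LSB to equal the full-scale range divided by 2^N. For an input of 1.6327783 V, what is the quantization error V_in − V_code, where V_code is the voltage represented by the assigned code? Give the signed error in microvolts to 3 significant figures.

−5.21 µV

Span = 2.85 V. LSB = 2.85 V / 2^16 ≈ 43.49 µV.
Position in LSBs: (1.6327783 − (0)) × 65536/2.85 = 37545.8802; rounding gives k = 37546.
V_code = V_min + k × range/2^16 = 0 + 37546 × 2.85/65536 = 1.6327835083 V.
V_in − V_code = 1.6327783 − (1.6327835083) = −5.21 µV.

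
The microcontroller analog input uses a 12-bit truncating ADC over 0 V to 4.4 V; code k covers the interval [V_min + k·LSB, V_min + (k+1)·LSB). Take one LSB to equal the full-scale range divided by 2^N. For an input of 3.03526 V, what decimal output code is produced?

2825

Range is 4.4 V. LSB = 4.4 V / 2^12 ≈ 1.074 mV.
V_in − V_min = 3.03526 − (0) = 3.03526 V.
Divide by LSB: 3.03526 × 4096/4.4 = 2825.5511.
Truncating gives code 2825.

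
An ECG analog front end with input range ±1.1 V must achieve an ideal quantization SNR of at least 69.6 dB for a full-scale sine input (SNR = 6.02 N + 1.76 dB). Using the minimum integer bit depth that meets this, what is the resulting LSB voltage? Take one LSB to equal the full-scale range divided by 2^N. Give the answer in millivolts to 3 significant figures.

The full-scale span is 1.1 − (-1.1) = 2.2 V.
Required N = ⌈(69.6 − 1.76)/6.02⌉ = ⌈11.269⌉ = 12.
Step size = 2.2/4096 V = 0.537 mV.

0.537 mV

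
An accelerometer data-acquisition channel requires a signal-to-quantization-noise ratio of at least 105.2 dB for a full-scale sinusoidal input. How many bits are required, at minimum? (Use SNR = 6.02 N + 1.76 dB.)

18 bits

Solving 6.02 N ≥ 105.2 − 1.76: N ≥ 17.183. Round up → N = 18.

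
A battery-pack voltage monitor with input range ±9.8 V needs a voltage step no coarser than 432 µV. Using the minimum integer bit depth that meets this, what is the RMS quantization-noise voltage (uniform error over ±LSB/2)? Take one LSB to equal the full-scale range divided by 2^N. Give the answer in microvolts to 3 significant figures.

86.3 µV

The full-scale span is 9.8 − (-9.8) = 19.6 V.
19.6 V / 432 µV = 45370. Since 2^15 = 32768 and 2^16 = 65536, N = 16.
LSB = 19.6 V ÷ 2^16 = 19.6/65536 V = 299.07 µV.
RMS noise = LSB/√12 = 86.3 µV.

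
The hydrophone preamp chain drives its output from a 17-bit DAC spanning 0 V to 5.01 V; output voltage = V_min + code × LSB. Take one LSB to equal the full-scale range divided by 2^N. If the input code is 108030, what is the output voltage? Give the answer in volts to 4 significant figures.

4.129 V

Full-scale range = 5.01 V. LSB = 5.01 V / 2^17.
V_out = V_min + code × LSB = 0 V + 108030 × 5.01 V / 131072
      = 0 + 4.12926 = 4.12926 V.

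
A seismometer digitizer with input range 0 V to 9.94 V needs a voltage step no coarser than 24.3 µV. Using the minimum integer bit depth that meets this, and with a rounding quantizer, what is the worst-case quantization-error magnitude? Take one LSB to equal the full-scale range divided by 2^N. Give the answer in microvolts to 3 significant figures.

9.48 µV

V_FS = 9.94 V.
Need 2^N ≥ 9.94 V / 24.3 µV = 409100 → N_min = 19.
LSB = 9.94 V ÷ 2^19 = 9.94/524288 V = 18.959 µV.
Max error for round-to-nearest is LSB/2 = 9.48 µV.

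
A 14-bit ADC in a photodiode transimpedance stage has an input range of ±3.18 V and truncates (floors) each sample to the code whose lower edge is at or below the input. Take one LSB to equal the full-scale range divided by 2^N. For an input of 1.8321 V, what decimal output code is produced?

The full-scale span is 3.18 − (-3.18) = 6.36 V. LSB = 6.36 V / 2^14 ≈ 388.2 µV.
(V_in − V_min) × 2^14/range = (1.8321 − (-3.18)) × 16384/6.36 = 12911.674.
Floor → code = 12911.

12911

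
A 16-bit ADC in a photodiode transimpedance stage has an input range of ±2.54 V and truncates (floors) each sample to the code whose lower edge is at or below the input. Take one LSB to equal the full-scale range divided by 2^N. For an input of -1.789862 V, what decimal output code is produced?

9677

Full-scale range = 2.54 V − (-2.54 V) = 5.08 V. LSB = 5.08 V / 2^16 ≈ 77.51 µV.
(V_in − V_min) × 2^16/range = (-1.789862 − (-2.54)) × 65536/5.08 = 9677.371.
Floor → code = 9677.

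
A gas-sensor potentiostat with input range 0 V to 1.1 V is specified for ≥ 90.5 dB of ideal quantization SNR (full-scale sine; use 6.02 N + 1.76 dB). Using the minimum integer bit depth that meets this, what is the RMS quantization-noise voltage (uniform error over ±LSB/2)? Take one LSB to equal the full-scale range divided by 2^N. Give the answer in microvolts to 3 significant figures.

9.69 µV

Full-scale range = 1.1 V.
Required N = ⌈(90.5 − 1.76)/6.02⌉ = ⌈14.741⌉ = 15.
Step size = 1.1/32768 V = 33.569 µV.
σ_q = LSB/√12 = 33.569 µV/3.4641 = 9.69 µV.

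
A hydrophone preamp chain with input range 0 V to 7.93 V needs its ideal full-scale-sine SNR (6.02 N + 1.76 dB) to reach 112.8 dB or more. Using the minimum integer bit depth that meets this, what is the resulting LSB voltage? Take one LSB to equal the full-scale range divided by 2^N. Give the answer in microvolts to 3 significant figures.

Full-scale range = 7.93 V.
Solving 6.02 N ≥ 112.8 − 1.76: N ≥ 18.445. Round up → N = 19.
LSB = 7.93 V / 2^19 = 15.1 µV.

15.1 µV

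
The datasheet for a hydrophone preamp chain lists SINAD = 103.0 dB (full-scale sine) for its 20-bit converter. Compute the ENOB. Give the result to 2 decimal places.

16.82 bits

Inverting SNR = 6.02 N + 1.76: N_eff = (103.0 − 1.76)/6.02 = 16.8173.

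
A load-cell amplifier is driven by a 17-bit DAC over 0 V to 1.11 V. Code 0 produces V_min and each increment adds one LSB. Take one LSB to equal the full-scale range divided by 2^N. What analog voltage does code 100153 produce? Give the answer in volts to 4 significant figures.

0.8482 V

Full-scale range = 1.11 V. LSB = 1.11 V / 2^17.
V_out = 0 + 100153 × (1.11/131072) V
      = 0 V + 0.848158 V = 0.848158 V.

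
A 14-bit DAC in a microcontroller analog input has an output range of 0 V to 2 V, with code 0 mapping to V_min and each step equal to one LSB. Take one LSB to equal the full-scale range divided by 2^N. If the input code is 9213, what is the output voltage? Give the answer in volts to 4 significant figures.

Range is 2 V. LSB = 2 V / 2^14.
V_out = V_min + code × LSB = 0 V + 9213 × 2 V / 16384
      = 0 V + 1.12463 V = 1.12463 V.

1.125 V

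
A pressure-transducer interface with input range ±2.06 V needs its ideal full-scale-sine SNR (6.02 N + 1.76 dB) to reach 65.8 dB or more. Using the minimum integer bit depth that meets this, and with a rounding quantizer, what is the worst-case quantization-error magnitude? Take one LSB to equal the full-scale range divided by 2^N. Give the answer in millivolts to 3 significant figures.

1.01 mV

Full-scale range = 2.06 V − (-2.06 V) = 4.12 V.
Solving 6.02 N ≥ 65.8 − 1.76: N ≥ 10.638. Round up → N = 11.
One LSB is 4.12 V / 2048 = 2.0117 mV.
Max error for round-to-nearest is LSB/2 = 1.01 mV.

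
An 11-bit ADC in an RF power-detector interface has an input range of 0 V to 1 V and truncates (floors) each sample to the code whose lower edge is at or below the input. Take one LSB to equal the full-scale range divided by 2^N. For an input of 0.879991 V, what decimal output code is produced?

1802

Range is 1 V. LSB = 1 V / 2^11 ≈ 488.3 µV.
V_in − V_min = 0.879991 − (0) = 0.879991 V.
Divide by LSB: 0.879991 × 2048/1 = 1802.2216.
Truncating gives code 1802.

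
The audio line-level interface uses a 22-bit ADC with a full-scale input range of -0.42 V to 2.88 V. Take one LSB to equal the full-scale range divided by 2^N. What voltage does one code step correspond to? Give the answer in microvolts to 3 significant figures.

0.787 µV

The full-scale span is 2.88 − (-0.42) = 3.3 V.
Number of codes = 2^22 = 4194304.
LSB = 3.3 V / 2^22 = 0.787 µV.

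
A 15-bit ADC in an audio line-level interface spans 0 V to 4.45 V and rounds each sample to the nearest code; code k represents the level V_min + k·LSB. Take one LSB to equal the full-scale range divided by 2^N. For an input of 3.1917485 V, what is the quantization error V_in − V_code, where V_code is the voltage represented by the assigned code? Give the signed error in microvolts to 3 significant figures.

Full-scale range = 4.45 V. LSB = 4.45 V / 2^15 ≈ 135.8 µV.
(V_in − V_min)/LSB = (3.1917485 − (0)) × 32768/4.45 = 23502.7449 → nearest code k = 23503.
V_code = 0 + (23503/32768) × 4.45 = 3.1917831421 V.
e = 3.1917485 − (3.1917831421) = −34.6 µV.

−34.6 µV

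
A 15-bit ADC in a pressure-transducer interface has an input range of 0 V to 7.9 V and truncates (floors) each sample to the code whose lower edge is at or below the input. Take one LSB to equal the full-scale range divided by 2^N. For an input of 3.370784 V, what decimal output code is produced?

Range is 7.9 V. LSB = 7.9 V / 2^15 ≈ 241.1 µV.
V_in − V_min = 3.370784 − (0) = 3.370784 V.
Divide by LSB: 3.370784 × 32768/7.9 = 13981.5000.
Truncating gives code 13981.

13981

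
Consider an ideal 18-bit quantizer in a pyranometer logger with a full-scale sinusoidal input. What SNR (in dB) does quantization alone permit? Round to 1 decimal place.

110.1 dB

SNR = 6.02·18 + 1.76 = 110.12 dB.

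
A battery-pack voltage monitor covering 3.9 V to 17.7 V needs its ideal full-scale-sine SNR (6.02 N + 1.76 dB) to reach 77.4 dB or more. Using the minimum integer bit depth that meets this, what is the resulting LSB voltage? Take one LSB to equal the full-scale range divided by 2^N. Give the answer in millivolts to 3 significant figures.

The full-scale span is 17.7 − (3.9) = 13.8 V.
6.02 N + 1.76 ≥ 77.4 gives N ≥ 12.565, so the minimum integer is 13.
LSB = 13.8 V / 2^13 = 1.68 mV.

1.68 mV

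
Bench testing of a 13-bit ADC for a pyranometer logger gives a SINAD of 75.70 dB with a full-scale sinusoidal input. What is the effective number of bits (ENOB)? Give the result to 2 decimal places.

12.28 bits

Inverting SNR = 6.02 N + 1.76: N_eff = (75.70 − 1.76)/6.02 = 12.2824.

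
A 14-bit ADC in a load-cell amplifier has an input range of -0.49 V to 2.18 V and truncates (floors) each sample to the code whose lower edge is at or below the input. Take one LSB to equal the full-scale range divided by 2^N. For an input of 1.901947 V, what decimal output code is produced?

Range = 2.18 − (-0.49) = 2.67 V. LSB = 2.67 V / 2^14 ≈ 163.0 µV.
(V_in − V_min) × 2^14/range = (1.901947 − (-0.49)) × 16384/2.67 = 14677.775.
Floor → code = 14677.

14677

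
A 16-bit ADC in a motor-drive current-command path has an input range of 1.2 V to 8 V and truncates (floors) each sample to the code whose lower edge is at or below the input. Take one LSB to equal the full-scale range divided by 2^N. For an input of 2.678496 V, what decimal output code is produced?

14249

The full-scale span is 8 − (1.2) = 6.8 V. LSB = 6.8 V / 2^16 ≈ 103.8 µV.
V_in − V_min = 2.678496 − (1.2) = 1.478496 V.
Divide by LSB: 1.478496 × 65536/6.8 = 14249.2226.
Truncating gives code 14249.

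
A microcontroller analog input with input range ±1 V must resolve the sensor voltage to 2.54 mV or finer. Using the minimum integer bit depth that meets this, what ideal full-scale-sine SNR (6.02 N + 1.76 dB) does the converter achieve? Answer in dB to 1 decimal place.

62.0 dB

The full-scale span is 1 − (-1) = 2 V.
2 V / 2.54 mV = 787.4. Since 2^9 = 512 and 2^10 = 1024, N = 10.
Ideal SNR at N = 10: 6.02·10 + 1.76 = 62.0 dB.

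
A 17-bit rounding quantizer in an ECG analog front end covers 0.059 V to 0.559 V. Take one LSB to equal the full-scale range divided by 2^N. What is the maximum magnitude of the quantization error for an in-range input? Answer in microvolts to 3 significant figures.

The full-scale span is 0.559 − (0.059) = 0.5 V.
One LSB is 0.5 V / 131072 = 3.8147 µV.
A rounding quantizer has |error| ≤ LSB/2 = 1.91 µV.

1.91 µV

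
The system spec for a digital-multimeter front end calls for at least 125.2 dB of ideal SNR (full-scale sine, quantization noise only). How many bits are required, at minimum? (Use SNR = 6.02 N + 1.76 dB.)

21 bits

Required N = ⌈(125.2 − 1.76)/6.02⌉ = ⌈20.505⌉ = 21.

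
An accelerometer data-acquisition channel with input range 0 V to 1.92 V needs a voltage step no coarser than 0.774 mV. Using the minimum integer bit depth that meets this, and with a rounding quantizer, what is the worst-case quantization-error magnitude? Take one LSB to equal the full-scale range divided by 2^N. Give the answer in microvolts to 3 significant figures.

Range is 1.92 V.
Need 2^N ≥ 1.92 V / 0.774 mV = 2481 → N_min = 12.
LSB = 1.92 V / 2^12 = 468.75 µV.
Half an LSB is 234 µV.

234 µV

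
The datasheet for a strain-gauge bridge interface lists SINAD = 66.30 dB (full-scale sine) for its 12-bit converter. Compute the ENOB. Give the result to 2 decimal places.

ENOB = (SINAD − 1.76) / 6.02 = (66.30 − 1.76) / 6.02 = 64.54 / 6.02 = 10.7209.

10.72 bits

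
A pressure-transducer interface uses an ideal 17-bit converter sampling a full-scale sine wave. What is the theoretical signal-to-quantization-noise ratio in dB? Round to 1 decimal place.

104.1 dB

For an ideal N-bit converter with full-scale sine input, SNR = 6.02 N + 1.76 dB. SNR = 6.02 × 17 + 1.76 = 102.34 + 1.76 = 104.10 dB.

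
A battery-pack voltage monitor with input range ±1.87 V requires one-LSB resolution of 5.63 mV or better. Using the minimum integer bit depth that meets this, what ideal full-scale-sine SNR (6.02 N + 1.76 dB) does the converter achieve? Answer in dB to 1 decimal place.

62.0 dB

The full-scale span is 1.87 − (-1.87) = 3.74 V.
Required number of levels: 3.74/5.63 mV = 664.30; smallest N with 2^N ≥ that is 10.
SNR = 6.02 × 10 + 1.76 = 61.96 dB.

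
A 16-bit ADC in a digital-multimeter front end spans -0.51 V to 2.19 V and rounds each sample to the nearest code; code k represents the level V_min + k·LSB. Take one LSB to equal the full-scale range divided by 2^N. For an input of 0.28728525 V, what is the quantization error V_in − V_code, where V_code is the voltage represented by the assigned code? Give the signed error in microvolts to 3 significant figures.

The full-scale span is 2.19 − (-0.51) = 2.7 V. LSB = 2.7 V / 2^16 ≈ 41.20 µV.
Position in LSBs: (0.28728525 − (-0.51)) × 65536/2.7 = 19352.1801; rounding gives k = 19352.
V_code = -0.51 + (19352/65536) × 2.7 = 0.28727783203 V.
Error = V_in − V_code = 0.28728525 − (0.28727783203) = +7.42 µV.

+7.42 µV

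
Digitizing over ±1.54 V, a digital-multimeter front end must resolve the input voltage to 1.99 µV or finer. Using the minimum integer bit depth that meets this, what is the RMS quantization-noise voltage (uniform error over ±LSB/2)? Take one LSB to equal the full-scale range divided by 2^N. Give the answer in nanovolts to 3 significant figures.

The full-scale span is 1.54 − (-1.54) = 3.08 V.
Required number of levels: 3.08/1.99 µV = 1.5477e6; smallest N with 2^N ≥ that is 21.
LSB = 3.08 V / 2^21 = 1.4687 µV.
σ_q = LSB/√12 = 1.4687 µV/3.4641 = 424 nV.

424 nV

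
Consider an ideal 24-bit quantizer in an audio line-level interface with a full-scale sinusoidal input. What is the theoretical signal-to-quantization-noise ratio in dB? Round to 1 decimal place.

For an ideal N-bit converter with full-scale sine input, SNR = 6.02 N + 1.76 dB. SNR = 6.02 × 24 + 1.76 = 144.48 + 1.76 = 146.24 dB.

146.2 dB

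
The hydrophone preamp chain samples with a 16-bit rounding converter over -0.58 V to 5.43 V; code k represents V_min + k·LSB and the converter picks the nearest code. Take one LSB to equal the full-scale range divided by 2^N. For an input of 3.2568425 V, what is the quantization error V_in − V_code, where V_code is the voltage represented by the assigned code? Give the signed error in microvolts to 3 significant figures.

−16.5 µV

Range = 5.43 − (-0.58) = 6.01 V. LSB = 6.01 V / 2^16 ≈ 91.71 µV.
(V_in − V_min)/LSB = (3.2568425 − (-0.58)) × 65536/6.01 = 41838.8203 → nearest code k = 41839.
V_code = -0.58 + (41839/65536) × 6.01 = 3.2568589783 V.
e = 3.2568425 − (3.2568589783) = −16.5 µV.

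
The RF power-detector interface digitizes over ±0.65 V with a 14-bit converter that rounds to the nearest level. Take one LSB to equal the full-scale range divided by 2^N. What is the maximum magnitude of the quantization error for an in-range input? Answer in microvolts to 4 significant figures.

Range = 0.65 − (-0.65) = 1.3 V.
LSB = 1.3 V / 2^14 = 79.3457 µV.
|e|_max = LSB/2 = 39.67 µV.

39.67 µV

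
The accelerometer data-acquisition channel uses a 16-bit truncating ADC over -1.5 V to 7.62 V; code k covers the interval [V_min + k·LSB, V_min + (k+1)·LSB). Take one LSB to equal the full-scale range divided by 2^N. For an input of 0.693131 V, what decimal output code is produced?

Full-scale range = 7.62 V − (-1.5 V) = 9.12 V. LSB = 9.12 V / 2^16 ≈ 139.2 µV.
(V_in − V_min) × 2^16/range = (0.693131 − (-1.5)) × 65536/9.12 = 15759.762.
Floor → code = 15759.

15759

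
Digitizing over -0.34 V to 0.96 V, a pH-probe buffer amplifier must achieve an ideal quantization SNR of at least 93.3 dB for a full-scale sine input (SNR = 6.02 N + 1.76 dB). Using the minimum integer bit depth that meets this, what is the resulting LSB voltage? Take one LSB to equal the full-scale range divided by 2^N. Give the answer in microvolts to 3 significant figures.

19.8 µV

Span: 0.96 V − (-0.34 V) = 1.3 V.
Solving 6.02 N ≥ 93.3 − 1.76: N ≥ 15.206. Round up → N = 16.
LSB = 1.3 V ÷ 2^16 = 1.3/65536 V = 19.8 µV.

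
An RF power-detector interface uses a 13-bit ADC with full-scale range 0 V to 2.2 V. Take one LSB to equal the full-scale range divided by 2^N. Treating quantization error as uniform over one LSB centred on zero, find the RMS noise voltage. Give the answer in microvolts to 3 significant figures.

Full-scale range = 2.2 V.
LSB = 2.2 V / 2^13 = 268.55 µV.
For a uniform distribution on [−LSB/2, +LSB/2], V_rms = LSB/√12 = 268.55 µV/3.4641 = 77.5 µV.

77.5 µV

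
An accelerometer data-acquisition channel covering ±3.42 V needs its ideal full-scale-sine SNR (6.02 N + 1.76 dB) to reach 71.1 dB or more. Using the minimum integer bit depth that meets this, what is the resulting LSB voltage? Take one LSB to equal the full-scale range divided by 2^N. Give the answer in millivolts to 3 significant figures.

1.67 mV

Full-scale range = 3.42 V − (-3.42 V) = 6.84 V.
6.02 N + 1.76 ≥ 71.1 gives N ≥ 11.518, so the minimum integer is 12.
LSB = 6.84 V / 2^12 = 1.67 mV.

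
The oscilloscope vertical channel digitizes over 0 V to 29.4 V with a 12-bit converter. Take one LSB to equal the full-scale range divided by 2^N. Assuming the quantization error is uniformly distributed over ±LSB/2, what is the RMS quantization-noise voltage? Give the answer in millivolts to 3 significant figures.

V_FS = 29.4 V.
LSB = 29.4 V ÷ 2^12 = 29.4/4096 V = 7.1777 mV.
σ_q = LSB/√12 = 7.1777 mV/3.4641 = 2.07 mV.

2.07 mV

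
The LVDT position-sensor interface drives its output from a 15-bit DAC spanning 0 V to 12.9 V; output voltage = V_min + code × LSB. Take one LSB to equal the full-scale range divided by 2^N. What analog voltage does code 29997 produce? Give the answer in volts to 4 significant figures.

V_FS = 12.9 V. LSB = 12.9 V / 2^15.
V_out = V_min + code × LSB = 0 V + 29997 × 12.9 V / 32768
      = 0 V + 11.8091 V = 11.8091 V.

11.81 V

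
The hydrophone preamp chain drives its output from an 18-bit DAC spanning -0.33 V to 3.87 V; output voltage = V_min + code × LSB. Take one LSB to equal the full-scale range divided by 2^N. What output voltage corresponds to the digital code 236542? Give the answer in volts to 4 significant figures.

3.460 V

Span: 3.87 V − (-0.33 V) = 4.2 V. LSB = 4.2 V / 2^18.
V_out = -0.33 + 236542 × (4.2/262144) V
      = -0.33 V + 3.78981 V = 3.45981 V.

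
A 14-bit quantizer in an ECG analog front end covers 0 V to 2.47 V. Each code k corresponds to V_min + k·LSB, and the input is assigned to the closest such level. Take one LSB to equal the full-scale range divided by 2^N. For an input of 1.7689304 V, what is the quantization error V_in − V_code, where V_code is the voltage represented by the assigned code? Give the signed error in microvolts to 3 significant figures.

Full-scale range = 2.47 V. LSB = 2.47 V / 2^14 ≈ 150.8 µV.
(V_in − V_min)/LSB = (1.7689304 − (0)) × 16384/2.47 = 11733.6663 → nearest code k = 11734.
Reconstructed level: 0 + 11734 × 2.47/16384 V = 1.7689807129 V.
Error = V_in − V_code = 1.7689304 − (1.7689807129) = −50.3 µV.

−50.3 µV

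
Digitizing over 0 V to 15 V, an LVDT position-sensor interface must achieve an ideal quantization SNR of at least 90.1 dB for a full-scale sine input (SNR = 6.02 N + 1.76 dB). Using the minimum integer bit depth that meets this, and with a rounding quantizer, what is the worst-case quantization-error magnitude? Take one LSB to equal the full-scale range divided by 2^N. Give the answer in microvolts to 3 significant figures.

Range is 15 V.
Required N = ⌈(90.1 − 1.76)/6.02⌉ = ⌈14.674⌉ = 15.
Step size = 15/32768 V = 457.76 µV.
|e|_max = LSB/2 = 229 µV.

229 µV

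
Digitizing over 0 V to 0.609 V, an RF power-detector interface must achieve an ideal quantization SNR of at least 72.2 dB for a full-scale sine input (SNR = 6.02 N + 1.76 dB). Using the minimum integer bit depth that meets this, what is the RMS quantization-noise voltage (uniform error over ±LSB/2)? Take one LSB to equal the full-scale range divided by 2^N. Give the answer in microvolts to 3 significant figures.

V_FS = 0.609 V.
N ≥ (72.2 − 1.76)/6.02 = 11.701 → N_min = 12.
Step size = 0.609/4096 V = 148.68 µV.
RMS noise = LSB/√12 = 42.9 µV.

42.9 µV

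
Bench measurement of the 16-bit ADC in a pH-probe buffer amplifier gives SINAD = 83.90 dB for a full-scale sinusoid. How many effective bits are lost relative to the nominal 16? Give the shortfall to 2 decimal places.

ENOB = (SINAD − 1.76)/6.02 = (83.90 − 1.76)/6.02 = 13.6445 bits.
Lost resolution: 16 − 13.6445 = 2.3555 bits.

2.36 bits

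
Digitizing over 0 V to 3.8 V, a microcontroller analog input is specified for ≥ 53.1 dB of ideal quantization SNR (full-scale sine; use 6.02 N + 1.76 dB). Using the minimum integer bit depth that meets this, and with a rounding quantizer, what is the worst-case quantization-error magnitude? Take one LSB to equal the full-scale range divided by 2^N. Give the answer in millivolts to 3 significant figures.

3.71 mV

V_FS = 3.8 V.
Solving 6.02 N ≥ 53.1 − 1.76: N ≥ 8.528. Round up → N = 9.
Step size = 3.8/512 V = 7.4219 mV.
Max error for round-to-nearest is LSB/2 = 3.71 mV.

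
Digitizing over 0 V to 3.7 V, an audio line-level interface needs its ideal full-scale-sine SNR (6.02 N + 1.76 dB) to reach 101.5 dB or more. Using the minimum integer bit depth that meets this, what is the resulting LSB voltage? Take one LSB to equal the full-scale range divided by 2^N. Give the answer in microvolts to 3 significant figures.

Full-scale range = 3.7 V.
N ≥ (101.5 − 1.76)/6.02 = 16.568 → N_min = 17.
One LSB is 3.7 V / 131072 = 28.2 µV.

28.2 µV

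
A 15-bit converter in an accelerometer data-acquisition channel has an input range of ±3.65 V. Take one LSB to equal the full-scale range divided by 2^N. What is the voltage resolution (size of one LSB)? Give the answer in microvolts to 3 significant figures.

Full-scale range = 3.65 V − (-3.65 V) = 7.3 V.
2^15 = 32768 levels.
LSB = 7.3 V / 2^15 = 223 µV.

223 µV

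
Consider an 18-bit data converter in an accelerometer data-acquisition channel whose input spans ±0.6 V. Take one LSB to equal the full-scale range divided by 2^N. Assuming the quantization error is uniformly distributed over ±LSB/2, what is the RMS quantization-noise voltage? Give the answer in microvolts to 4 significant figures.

Span: 0.6 V − (-0.6 V) = 1.2 V.
Step size = 1.2/262144 V = 4.57764 µV.
For a uniform distribution on [−LSB/2, +LSB/2], V_rms = LSB/√12 = 4.57764 µV/3.4641 = 1.321 µV.

1.321 µV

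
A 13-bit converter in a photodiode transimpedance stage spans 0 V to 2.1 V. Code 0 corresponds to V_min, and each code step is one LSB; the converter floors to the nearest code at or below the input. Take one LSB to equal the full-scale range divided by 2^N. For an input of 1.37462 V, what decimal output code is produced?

V_FS = 2.1 V. LSB = 2.1 V / 2^13 ≈ 256.3 µV.
(V_in − V_min) × 2^13/range = (1.37462 − (0)) × 8192/2.1 = 5362.327.
Floor → code = 5362.

5362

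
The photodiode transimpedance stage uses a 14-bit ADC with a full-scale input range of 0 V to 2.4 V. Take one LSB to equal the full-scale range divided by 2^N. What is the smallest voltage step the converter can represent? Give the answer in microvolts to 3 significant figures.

Span = 2.4 V.
2^14 = 16384 levels.
LSB = 2.4 V / 2^14 = 146 µV.

146 µV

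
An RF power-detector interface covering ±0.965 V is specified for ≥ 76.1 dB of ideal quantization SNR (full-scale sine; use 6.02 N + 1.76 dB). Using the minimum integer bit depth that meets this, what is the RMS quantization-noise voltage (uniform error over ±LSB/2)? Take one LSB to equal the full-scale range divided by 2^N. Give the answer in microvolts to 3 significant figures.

Full-scale range = 0.965 V − (-0.965 V) = 1.93 V.
Required N = ⌈(76.1 − 1.76)/6.02⌉ = ⌈12.349⌉ = 13.
LSB = 1.93 V / 2^13 = 235.60 µV.
RMS noise = LSB/√12 = 68.0 µV.

68.0 µV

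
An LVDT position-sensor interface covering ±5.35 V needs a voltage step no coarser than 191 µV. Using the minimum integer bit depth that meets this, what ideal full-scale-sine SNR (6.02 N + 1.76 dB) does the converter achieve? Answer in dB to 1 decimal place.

98.1 dB

Full-scale range = 5.35 V − (-5.35 V) = 10.7 V.
Need 2^N ≥ 10.7 V / 191 µV = 56020 → N_min = 16.
Ideal SNR at N = 16: 6.02·16 + 1.76 = 98.1 dB.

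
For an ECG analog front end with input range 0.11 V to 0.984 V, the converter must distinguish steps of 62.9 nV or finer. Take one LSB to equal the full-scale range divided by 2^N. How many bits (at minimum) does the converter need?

24 bits

Range = 0.984 − (0.11) = 0.874 V.
Need 2^N ≥ 0.874 V / 62.9 nV = 1.390e7 → N_min = 24.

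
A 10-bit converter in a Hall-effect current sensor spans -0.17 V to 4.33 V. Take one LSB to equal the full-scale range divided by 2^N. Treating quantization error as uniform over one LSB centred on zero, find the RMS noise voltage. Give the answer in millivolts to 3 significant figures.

The full-scale span is 4.33 − (-0.17) = 4.5 V.
One LSB is 4.5 V / 1024 = 4.3945 mV.
σ_q = LSB/√12 = 4.3945 mV/3.4641 = 1.27 mV.

1.27 mV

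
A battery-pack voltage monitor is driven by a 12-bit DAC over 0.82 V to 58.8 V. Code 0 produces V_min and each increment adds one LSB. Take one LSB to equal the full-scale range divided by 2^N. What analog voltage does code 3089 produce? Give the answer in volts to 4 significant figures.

Full-scale range = 58.8 V − (0.82 V) = 57.98 V. LSB = 57.98 V / 2^12.
V_out = 0.82 + 3089 × (57.98/4096) V
      = 0.82 V + 43.7256 V = 44.5456 V.

44.55 V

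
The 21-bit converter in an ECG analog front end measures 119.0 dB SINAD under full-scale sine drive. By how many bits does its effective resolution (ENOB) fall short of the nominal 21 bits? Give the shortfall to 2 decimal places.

1.52 bits

N_eff = (119.0 − 1.76)/6.02 = 19.4751 bits.
Lost resolution: 21 − 19.4751 = 1.5249 bits.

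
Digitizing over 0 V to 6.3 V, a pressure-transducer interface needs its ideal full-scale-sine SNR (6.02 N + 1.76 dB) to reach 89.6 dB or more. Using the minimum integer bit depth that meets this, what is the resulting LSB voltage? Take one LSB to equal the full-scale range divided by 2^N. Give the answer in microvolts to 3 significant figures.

V_FS = 6.3 V.
Required N = ⌈(89.6 − 1.76)/6.02⌉ = ⌈14.591⌉ = 15.
LSB = 6.3 V ÷ 2^15 = 6.3/32768 V = 192 µV.

192 µV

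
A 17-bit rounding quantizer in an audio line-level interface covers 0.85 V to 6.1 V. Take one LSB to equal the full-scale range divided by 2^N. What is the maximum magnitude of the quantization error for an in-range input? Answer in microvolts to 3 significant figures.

Range = 6.1 − (0.85) = 5.25 V.
Step size = 5.25/131072 V = 40.054 µV.
|e|_max = LSB/2 = 20.0 µV.

20.0 µV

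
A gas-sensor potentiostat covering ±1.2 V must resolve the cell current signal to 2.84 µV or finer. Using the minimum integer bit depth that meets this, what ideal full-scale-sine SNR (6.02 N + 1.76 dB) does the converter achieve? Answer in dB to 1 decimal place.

122.2 dB

The full-scale span is 1.2 − (-1.2) = 2.4 V.
Required number of levels: 2.4/2.84 µV = 845070; smallest N with 2^N ≥ that is 20.
SNR = 6.02 × 20 + 1.76 = 122.16 dB.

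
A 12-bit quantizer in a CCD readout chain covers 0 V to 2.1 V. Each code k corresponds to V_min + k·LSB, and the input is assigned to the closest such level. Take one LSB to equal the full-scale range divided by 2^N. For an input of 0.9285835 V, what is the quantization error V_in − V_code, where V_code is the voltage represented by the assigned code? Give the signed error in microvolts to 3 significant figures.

+92.3 µV

Range is 2.1 V. LSB = 2.1 V / 2^12 ≈ 0.5127 mV.
(0.9285835 − (0)) / LSB = 0.9285835 × 4096/2.1 = 1811.1800. Nearest integer: k = 1811.
V_code = 0 + (1811/4096) × 2.1 = 0.9284912109 V.
V_in − V_code = 0.9285835 − (0.9284912109) = +92.3 µV.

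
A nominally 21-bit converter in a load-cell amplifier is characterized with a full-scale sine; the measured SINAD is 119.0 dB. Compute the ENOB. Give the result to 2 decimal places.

(119.0 − 1.76) / 6.02 = 117.24/6.02 = 19.4751 effective bits.

19.48 bits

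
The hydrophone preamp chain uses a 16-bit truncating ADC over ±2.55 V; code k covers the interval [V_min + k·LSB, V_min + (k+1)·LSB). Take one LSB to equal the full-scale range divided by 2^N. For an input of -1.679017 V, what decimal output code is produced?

11192

The full-scale span is 2.55 − (-2.55) = 5.1 V. LSB = 5.1 V / 2^16 ≈ 77.82 µV.
(V_in − V_min) × 2^16/range = (-1.679017 − (-2.55)) × 65536/5.1 = 11192.302.
Floor → code = 11192.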